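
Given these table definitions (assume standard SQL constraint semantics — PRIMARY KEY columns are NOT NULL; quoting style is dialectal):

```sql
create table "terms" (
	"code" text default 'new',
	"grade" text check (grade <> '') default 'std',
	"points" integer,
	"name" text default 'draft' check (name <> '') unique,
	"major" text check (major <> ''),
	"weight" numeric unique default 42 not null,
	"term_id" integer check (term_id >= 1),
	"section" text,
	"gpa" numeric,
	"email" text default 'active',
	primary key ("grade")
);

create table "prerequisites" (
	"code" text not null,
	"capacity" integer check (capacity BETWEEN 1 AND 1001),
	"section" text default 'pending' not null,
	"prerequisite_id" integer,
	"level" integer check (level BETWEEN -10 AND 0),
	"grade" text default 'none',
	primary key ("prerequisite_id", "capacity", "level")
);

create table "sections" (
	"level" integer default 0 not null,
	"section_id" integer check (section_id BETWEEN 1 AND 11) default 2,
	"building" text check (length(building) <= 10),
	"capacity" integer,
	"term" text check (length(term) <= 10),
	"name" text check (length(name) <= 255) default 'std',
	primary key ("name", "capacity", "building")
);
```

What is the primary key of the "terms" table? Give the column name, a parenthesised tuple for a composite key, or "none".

grade

grade is declared PRIMARY KEY as a table-level PRIMARY KEY clause.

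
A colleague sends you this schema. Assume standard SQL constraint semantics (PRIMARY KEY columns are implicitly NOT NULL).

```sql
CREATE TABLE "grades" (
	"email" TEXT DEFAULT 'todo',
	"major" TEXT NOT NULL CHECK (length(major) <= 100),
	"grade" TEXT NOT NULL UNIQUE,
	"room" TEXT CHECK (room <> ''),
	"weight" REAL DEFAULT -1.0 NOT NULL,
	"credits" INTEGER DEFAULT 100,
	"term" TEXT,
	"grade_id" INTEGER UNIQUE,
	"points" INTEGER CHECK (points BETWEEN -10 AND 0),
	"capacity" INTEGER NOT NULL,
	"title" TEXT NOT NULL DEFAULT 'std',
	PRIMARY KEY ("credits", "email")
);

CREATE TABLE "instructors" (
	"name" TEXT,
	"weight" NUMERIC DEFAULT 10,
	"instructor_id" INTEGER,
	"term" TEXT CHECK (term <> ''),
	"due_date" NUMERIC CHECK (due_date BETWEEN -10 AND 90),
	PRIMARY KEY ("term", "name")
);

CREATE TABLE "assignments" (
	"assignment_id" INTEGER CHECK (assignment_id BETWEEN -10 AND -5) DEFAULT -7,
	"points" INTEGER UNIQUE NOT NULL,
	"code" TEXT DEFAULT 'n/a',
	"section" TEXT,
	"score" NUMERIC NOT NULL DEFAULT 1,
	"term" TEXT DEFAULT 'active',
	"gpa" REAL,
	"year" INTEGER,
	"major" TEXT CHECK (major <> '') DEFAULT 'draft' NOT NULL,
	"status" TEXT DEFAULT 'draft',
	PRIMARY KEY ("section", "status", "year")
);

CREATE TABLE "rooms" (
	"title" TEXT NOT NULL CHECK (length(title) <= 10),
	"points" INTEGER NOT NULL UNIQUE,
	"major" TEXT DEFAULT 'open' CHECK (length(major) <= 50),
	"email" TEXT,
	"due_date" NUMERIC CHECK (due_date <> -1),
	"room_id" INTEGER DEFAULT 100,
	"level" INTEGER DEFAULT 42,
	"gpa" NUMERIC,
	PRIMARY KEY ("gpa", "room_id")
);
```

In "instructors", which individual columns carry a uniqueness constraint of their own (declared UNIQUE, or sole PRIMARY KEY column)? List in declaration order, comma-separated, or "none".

- name: part of a composite PRIMARY KEY — only the tuple is unique, not this column on its own.
- weight: no UNIQUE or single-column PK constraint.
- instructor_id: no UNIQUE or single-column PK constraint.
- term: part of a composite PRIMARY KEY — only the tuple is unique, not this column on its own.
- due_date: no UNIQUE or single-column PK constraint.

none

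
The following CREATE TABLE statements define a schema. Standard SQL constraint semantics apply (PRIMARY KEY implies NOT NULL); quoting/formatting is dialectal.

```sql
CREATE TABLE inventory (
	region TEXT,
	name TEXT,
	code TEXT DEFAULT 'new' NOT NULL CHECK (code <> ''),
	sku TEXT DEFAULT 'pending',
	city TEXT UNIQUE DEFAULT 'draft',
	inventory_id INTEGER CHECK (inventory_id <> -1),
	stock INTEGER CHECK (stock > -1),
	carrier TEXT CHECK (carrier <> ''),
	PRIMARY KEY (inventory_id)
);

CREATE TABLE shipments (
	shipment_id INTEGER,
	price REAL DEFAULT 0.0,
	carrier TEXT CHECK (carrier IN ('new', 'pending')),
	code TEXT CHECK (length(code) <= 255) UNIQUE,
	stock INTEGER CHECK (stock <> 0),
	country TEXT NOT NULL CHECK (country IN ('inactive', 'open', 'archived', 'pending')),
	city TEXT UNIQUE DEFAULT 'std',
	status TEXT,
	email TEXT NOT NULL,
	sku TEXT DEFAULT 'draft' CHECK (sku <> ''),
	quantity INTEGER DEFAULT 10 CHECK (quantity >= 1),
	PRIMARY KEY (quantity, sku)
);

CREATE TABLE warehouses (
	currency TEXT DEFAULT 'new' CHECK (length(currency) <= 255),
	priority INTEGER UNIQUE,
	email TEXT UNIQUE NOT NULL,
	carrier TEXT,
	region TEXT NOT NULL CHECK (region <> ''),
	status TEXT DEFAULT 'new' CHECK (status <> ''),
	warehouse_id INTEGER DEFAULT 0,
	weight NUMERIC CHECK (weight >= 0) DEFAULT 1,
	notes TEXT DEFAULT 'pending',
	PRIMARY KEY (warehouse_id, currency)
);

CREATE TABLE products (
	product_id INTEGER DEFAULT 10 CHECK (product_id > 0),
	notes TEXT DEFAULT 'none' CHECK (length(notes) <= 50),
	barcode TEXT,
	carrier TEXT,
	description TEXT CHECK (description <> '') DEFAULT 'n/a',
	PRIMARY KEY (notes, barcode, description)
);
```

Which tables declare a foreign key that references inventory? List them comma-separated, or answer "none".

none

No REFERENCES clause anywhere in the schema names inventory.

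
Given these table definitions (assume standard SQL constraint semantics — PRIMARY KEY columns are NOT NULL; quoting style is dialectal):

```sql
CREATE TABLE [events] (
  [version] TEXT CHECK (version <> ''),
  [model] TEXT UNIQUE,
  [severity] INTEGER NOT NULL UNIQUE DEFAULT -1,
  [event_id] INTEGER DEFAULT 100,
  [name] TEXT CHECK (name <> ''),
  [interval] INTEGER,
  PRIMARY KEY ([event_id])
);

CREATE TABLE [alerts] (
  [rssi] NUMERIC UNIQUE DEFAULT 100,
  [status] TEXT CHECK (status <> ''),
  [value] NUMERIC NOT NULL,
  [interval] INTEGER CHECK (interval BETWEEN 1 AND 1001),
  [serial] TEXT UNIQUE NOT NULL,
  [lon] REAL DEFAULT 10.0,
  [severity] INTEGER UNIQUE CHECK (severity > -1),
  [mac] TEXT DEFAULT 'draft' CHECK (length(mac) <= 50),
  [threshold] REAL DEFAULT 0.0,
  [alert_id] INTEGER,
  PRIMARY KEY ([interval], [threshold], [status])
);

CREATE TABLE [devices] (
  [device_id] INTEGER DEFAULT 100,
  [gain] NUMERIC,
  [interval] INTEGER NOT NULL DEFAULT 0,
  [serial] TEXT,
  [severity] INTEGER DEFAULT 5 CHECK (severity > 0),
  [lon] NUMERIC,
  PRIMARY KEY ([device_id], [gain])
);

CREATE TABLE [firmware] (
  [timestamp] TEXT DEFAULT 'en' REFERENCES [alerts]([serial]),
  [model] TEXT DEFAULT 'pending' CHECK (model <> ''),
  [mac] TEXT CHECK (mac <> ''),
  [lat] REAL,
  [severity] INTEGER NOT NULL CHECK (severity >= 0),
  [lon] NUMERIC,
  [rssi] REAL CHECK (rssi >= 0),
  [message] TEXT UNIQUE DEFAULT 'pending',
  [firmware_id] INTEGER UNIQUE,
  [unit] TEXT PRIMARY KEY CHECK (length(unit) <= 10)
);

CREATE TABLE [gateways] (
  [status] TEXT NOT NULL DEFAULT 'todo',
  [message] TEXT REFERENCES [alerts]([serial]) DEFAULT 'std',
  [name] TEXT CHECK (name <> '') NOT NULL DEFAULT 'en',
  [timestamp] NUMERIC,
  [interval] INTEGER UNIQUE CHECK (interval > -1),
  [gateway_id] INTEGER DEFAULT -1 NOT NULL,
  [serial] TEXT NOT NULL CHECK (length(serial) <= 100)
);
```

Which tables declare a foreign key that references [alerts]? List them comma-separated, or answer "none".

- firmware.timestamp references alerts(serial).
- gateways.message references alerts(serial).

firmware, gateways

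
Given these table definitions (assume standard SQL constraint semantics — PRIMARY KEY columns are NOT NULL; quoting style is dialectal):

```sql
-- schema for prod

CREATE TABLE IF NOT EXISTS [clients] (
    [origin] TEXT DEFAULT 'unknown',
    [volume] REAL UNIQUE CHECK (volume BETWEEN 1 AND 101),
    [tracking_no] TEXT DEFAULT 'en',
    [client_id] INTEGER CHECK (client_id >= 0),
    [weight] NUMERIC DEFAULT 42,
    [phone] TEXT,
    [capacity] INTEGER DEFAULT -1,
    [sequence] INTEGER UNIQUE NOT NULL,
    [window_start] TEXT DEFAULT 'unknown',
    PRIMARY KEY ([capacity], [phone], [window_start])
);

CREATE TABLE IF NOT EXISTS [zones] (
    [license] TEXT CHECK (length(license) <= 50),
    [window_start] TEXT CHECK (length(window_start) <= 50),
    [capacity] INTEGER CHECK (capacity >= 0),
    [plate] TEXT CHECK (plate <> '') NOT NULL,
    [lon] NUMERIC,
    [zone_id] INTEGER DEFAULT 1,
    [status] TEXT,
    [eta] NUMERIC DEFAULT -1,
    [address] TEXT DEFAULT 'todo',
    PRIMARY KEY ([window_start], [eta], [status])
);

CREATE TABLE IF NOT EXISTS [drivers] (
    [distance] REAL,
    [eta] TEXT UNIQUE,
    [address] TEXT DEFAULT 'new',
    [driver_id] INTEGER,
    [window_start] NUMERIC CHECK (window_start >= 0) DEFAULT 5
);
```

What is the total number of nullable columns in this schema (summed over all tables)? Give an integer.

clients: 5 nullable (origin, volume, tracking_no, client_id, weight — PK (capacity, phone, window_start) and explicit NOT NULL columns excluded).
zones: 5 nullable (license, capacity, lon, zone_id, address — PK (window_start, eta, status) and explicit NOT NULL columns excluded).
drivers: 5 nullable (distance, eta, address, driver_id, window_start — PK none and explicit NOT NULL columns excluded).
Total: 5 + 5 + 5 = 15.

15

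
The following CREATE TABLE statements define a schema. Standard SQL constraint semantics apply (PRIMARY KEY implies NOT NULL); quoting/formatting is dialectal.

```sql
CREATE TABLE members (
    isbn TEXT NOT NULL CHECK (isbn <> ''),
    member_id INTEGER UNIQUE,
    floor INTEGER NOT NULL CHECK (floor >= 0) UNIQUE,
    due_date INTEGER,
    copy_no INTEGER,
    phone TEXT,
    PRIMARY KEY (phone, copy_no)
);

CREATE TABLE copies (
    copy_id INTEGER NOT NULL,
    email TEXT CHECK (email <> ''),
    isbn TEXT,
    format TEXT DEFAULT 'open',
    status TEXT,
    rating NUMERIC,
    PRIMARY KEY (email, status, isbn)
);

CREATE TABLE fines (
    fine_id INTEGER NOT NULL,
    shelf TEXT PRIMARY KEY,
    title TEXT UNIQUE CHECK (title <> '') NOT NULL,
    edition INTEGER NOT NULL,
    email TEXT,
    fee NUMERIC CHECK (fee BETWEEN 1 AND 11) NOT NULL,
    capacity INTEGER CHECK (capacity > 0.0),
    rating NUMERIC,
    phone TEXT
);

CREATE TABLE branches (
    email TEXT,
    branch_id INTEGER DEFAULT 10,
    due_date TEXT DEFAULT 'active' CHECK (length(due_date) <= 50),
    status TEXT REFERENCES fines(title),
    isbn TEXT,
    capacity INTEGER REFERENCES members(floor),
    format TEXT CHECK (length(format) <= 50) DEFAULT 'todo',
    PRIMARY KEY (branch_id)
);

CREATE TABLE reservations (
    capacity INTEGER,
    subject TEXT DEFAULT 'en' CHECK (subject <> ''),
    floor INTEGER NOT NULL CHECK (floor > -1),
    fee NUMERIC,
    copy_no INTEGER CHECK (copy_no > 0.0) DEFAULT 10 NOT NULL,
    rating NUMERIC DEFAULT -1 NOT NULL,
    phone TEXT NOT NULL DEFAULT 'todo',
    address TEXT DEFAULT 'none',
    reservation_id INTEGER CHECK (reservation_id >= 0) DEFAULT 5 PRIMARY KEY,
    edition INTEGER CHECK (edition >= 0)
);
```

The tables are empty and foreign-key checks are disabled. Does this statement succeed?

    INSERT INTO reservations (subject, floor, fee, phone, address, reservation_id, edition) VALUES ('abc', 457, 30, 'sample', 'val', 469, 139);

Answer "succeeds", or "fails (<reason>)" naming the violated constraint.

succeeds

NOT NULL columns: copy_no defaults to 10; floor is supplied; phone is supplied; rating defaults to -1; reservation_id is supplied.
CHECK constraints: 'abc' satisfies (subject <> ''); 457 satisfies (floor > -1); 469 satisfies (reservation_id >= 0); 139 satisfies (edition >= 0).
No constraint is violated.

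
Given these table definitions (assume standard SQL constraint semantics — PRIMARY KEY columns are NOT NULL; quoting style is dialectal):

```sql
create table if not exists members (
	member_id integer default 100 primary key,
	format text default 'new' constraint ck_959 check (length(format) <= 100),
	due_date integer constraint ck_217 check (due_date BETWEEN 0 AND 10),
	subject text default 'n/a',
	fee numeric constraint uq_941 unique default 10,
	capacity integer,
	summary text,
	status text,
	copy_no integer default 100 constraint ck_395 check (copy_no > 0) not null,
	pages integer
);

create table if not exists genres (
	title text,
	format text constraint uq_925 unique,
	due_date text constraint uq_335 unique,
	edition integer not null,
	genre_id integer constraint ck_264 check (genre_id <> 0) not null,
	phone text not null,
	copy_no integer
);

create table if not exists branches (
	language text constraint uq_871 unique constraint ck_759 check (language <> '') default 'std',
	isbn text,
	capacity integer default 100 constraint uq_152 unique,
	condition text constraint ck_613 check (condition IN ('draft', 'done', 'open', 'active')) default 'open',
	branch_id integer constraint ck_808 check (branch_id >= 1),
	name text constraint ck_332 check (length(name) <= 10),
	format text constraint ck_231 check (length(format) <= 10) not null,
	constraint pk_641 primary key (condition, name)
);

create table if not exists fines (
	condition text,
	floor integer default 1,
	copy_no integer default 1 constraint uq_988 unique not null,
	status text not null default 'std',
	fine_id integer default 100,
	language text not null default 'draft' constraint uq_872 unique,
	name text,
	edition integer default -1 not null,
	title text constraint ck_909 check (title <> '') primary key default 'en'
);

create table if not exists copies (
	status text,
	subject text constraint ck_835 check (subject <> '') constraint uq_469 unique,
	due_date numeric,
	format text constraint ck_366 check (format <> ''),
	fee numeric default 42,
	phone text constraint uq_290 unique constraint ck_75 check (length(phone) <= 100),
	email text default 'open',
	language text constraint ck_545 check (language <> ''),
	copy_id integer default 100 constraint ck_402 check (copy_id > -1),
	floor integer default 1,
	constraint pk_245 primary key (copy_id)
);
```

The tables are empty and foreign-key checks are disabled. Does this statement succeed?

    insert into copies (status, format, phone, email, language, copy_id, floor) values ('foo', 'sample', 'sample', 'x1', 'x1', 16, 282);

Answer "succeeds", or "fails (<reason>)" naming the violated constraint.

succeeds

NOT NULL columns: copy_id is supplied.
CHECK constraints: 'sample' satisfies (format <> ''); 'sample' satisfies (length(phone) <= 100); 'x1' satisfies (language <> ''); 16 satisfies (copy_id > -1).
No constraint is violated.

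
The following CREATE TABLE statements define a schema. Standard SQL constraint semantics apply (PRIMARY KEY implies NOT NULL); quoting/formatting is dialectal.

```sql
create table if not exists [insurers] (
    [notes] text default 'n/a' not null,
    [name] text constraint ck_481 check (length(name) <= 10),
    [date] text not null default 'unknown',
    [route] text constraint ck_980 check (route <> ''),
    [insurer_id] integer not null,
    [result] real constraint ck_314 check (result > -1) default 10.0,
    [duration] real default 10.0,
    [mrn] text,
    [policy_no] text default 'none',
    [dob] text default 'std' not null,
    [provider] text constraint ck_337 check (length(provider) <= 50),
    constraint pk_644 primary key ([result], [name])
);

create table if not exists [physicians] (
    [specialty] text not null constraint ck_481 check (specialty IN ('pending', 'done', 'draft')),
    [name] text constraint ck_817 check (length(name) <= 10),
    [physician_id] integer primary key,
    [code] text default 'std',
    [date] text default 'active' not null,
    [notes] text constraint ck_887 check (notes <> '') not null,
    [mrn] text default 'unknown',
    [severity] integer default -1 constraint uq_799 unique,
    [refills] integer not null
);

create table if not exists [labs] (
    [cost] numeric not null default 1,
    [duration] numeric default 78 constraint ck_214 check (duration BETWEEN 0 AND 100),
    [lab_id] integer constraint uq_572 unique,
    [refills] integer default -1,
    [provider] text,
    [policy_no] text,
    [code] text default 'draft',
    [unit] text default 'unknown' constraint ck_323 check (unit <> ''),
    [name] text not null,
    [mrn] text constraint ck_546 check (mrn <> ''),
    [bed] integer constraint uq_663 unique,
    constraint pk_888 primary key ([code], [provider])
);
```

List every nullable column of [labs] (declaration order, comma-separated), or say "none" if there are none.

duration, lab_id, refills, policy_no, unit, mrn, bed

- cost: declared NOT NULL → not nullable.
- duration: CHECK does not forbid NULL (a CHECK constraint passes when its expression is NULL) → nullable.
- lab_id: UNIQUE does not imply NOT NULL → nullable.
- refills: DEFAULT only fills an omitted column; an explicit NULL is still allowed → nullable.
- provider: part of the PRIMARY KEY, which implies NOT NULL → not nullable.
- policy_no: no NOT NULL constraint applies → nullable.
- code: part of the PRIMARY KEY, which implies NOT NULL → not nullable.
- unit: CHECK does not forbid NULL (a CHECK constraint passes when its expression is NULL) → nullable.
- name: declared NOT NULL → not nullable.
- mrn: CHECK does not forbid NULL (a CHECK constraint passes when its expression is NULL) → nullable.
- bed: UNIQUE does not imply NOT NULL → nullable.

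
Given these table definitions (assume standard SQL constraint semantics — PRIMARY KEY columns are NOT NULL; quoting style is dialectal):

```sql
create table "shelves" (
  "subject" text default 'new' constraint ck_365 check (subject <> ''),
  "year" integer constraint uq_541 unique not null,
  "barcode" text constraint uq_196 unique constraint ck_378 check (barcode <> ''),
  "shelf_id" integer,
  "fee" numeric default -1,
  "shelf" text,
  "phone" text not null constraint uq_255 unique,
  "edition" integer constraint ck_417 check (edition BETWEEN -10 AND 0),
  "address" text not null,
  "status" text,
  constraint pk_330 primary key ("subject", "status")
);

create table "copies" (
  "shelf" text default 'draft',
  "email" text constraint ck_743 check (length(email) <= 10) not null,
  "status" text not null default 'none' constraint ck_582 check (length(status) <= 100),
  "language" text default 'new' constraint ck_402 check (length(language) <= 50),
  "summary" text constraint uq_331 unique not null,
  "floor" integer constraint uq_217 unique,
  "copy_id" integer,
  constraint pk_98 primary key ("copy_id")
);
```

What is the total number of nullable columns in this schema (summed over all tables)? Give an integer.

8

shelves: 5 nullable (barcode, shelf_id, fee, shelf, edition — PK (subject, status) and explicit NOT NULL columns excluded).
copies: 3 nullable (shelf, language, floor — PK (copy_id) and explicit NOT NULL columns excluded).
Total: 5 + 3 = 8.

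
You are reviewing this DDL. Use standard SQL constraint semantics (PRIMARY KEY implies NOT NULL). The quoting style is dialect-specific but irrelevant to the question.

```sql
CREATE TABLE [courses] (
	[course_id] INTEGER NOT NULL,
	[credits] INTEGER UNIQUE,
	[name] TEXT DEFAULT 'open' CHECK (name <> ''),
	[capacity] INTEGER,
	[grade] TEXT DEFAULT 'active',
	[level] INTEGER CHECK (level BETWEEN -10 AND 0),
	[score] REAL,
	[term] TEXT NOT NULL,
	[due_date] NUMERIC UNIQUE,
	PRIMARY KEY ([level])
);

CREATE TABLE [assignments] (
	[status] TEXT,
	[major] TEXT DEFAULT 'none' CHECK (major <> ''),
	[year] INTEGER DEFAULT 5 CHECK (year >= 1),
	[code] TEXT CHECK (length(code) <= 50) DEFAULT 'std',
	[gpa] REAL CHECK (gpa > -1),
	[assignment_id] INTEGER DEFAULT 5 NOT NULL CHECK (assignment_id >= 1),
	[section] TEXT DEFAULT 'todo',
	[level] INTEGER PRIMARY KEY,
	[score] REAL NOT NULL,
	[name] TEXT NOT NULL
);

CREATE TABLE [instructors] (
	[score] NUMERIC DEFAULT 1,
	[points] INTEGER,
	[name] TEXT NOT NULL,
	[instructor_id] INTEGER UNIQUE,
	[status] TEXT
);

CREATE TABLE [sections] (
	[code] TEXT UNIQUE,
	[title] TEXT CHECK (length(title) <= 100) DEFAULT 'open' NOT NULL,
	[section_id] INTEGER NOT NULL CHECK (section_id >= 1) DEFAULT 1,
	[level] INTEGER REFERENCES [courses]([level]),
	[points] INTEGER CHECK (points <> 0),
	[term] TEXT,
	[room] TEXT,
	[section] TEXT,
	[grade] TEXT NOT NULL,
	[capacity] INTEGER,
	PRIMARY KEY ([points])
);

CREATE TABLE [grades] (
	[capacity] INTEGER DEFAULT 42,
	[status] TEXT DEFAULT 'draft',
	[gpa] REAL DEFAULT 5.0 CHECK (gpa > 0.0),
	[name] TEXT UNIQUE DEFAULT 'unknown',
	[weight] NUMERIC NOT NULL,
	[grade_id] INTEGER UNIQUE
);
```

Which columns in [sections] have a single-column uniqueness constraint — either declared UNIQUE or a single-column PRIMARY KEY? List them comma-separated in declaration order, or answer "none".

- code: declared UNIQUE → unique.
- title: no UNIQUE or single-column PK constraint.
- section_id: no UNIQUE or single-column PK constraint.
- level: no UNIQUE or single-column PK constraint.
- points: single-column PRIMARY KEY → unique.
- term: no UNIQUE or single-column PK constraint.
- room: no UNIQUE or single-column PK constraint.
- section: no UNIQUE or single-column PK constraint.
- grade: no UNIQUE or single-column PK constraint.
- capacity: no UNIQUE or single-column PK constraint.

code, points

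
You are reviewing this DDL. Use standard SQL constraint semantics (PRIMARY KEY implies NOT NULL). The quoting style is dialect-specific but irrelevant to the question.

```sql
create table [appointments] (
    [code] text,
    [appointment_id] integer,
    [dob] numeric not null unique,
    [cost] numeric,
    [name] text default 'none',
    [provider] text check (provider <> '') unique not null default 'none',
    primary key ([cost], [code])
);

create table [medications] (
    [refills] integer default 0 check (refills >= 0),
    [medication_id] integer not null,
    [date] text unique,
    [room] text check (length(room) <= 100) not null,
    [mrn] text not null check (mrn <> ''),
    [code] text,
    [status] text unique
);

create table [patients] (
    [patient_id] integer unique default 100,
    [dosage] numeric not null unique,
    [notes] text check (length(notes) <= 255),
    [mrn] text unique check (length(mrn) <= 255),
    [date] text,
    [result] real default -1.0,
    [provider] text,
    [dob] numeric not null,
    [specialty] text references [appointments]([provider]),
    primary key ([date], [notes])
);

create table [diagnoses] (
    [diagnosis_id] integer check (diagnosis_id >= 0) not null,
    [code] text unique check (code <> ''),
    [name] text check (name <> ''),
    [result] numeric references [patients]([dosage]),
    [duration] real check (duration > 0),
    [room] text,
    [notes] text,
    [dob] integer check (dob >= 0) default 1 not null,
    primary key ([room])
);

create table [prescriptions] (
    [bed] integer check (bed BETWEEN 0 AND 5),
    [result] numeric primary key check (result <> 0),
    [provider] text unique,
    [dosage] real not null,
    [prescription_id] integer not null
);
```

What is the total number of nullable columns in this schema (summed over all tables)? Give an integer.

appointments: 2 nullable (appointment_id, name — PK (cost, code) and explicit NOT NULL columns excluded).
medications: 4 nullable (refills, date, code, status — PK none and explicit NOT NULL columns excluded).
patients: 5 nullable (patient_id, mrn, result, provider, specialty — PK (date, notes) and explicit NOT NULL columns excluded).
diagnoses: 5 nullable (code, name, result, duration, notes — PK (room) and explicit NOT NULL columns excluded).
prescriptions: 2 nullable (bed, provider — PK (result) and explicit NOT NULL columns excluded).
Total: 2 + 4 + 5 + 5 + 2 = 18.

18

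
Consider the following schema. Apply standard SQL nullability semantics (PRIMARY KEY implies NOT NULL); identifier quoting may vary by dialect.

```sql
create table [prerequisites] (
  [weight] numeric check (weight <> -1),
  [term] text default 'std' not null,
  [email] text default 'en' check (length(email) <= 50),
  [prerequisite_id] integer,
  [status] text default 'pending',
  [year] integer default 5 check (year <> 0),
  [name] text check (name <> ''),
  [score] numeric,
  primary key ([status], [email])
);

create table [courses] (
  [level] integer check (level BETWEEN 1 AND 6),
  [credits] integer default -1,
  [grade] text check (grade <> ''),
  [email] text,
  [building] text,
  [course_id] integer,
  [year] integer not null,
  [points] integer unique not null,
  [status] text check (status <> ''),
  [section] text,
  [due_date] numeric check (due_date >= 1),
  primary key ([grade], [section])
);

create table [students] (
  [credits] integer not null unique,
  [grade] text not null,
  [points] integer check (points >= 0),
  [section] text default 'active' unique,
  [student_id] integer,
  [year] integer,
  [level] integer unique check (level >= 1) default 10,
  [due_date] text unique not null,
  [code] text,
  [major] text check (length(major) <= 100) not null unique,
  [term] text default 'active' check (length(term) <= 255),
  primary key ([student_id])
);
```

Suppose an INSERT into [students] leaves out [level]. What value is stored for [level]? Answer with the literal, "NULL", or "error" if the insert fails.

10

level has an explicit DEFAULT 10.
When the column is omitted from an INSERT, that default is used.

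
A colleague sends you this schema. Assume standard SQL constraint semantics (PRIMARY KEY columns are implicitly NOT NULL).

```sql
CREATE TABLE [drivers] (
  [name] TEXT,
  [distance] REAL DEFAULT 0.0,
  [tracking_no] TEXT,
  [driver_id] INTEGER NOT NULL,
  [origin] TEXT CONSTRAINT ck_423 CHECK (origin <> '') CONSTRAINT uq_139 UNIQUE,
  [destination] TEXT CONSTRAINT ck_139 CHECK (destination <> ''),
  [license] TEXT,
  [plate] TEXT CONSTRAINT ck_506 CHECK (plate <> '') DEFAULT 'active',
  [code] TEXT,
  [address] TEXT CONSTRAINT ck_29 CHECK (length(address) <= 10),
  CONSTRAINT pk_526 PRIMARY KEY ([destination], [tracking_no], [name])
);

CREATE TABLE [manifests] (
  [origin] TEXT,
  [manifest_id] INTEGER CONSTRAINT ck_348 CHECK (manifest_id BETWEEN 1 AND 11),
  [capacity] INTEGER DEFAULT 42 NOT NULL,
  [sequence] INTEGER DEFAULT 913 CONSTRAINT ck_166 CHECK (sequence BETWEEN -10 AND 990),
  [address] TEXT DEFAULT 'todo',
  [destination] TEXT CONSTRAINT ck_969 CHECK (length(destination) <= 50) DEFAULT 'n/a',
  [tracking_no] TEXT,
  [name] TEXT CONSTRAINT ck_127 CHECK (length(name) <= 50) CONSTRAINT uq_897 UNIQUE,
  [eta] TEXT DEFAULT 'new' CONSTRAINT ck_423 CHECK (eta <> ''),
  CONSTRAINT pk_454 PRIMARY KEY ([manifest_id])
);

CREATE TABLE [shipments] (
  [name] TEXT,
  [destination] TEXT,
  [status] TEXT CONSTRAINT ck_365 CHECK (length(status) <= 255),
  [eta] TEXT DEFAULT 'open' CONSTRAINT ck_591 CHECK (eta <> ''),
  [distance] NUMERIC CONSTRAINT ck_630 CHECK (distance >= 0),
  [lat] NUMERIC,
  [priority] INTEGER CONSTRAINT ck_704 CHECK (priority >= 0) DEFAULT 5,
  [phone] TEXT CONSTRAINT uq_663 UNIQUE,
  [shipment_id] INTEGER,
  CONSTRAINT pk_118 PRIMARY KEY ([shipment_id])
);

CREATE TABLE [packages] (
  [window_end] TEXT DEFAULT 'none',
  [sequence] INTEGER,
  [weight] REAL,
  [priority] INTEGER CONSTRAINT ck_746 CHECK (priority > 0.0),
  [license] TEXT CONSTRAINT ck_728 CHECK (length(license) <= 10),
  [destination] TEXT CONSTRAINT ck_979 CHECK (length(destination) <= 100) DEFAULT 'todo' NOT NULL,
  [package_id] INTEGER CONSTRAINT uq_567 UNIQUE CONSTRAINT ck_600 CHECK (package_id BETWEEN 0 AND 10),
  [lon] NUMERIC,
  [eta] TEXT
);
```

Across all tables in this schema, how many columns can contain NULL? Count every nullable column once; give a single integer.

29

drivers: 6 nullable (distance, origin, license, plate, code, address — PK (destination, tracking_no, name) and explicit NOT NULL columns excluded).
manifests: 7 nullable (origin, sequence, address, destination, tracking_no, name, eta — PK (manifest_id) and explicit NOT NULL columns excluded).
shipments: 8 nullable (name, destination, status, eta, distance, lat, priority, phone — PK (shipment_id) and explicit NOT NULL columns excluded).
packages: 8 nullable (window_end, sequence, weight, priority, license, package_id, lon, eta — PK none and explicit NOT NULL columns excluded).
Total: 6 + 7 + 8 + 8 = 29.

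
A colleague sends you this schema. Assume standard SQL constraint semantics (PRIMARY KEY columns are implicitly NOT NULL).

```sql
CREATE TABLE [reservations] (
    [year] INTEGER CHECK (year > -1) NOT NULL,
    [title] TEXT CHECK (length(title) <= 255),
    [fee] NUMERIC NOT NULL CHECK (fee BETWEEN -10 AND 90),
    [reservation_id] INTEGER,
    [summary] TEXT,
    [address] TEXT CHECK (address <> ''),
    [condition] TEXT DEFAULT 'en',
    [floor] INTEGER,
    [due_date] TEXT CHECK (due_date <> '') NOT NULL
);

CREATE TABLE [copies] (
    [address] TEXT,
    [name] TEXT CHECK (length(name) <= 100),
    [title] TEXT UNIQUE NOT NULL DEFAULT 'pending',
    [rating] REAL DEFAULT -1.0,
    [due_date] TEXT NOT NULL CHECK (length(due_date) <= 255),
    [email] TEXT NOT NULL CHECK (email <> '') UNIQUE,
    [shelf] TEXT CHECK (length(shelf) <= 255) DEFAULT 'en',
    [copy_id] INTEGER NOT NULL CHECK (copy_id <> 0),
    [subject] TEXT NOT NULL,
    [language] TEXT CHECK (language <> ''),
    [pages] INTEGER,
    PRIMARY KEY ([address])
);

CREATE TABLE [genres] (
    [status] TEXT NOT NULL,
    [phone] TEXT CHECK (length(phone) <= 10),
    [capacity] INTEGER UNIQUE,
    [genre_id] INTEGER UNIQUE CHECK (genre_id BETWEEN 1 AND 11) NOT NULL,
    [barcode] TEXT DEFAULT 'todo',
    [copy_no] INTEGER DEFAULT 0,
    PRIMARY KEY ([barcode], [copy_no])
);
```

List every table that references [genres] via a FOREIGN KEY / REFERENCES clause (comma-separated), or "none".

none

No REFERENCES clause anywhere in the schema names genres.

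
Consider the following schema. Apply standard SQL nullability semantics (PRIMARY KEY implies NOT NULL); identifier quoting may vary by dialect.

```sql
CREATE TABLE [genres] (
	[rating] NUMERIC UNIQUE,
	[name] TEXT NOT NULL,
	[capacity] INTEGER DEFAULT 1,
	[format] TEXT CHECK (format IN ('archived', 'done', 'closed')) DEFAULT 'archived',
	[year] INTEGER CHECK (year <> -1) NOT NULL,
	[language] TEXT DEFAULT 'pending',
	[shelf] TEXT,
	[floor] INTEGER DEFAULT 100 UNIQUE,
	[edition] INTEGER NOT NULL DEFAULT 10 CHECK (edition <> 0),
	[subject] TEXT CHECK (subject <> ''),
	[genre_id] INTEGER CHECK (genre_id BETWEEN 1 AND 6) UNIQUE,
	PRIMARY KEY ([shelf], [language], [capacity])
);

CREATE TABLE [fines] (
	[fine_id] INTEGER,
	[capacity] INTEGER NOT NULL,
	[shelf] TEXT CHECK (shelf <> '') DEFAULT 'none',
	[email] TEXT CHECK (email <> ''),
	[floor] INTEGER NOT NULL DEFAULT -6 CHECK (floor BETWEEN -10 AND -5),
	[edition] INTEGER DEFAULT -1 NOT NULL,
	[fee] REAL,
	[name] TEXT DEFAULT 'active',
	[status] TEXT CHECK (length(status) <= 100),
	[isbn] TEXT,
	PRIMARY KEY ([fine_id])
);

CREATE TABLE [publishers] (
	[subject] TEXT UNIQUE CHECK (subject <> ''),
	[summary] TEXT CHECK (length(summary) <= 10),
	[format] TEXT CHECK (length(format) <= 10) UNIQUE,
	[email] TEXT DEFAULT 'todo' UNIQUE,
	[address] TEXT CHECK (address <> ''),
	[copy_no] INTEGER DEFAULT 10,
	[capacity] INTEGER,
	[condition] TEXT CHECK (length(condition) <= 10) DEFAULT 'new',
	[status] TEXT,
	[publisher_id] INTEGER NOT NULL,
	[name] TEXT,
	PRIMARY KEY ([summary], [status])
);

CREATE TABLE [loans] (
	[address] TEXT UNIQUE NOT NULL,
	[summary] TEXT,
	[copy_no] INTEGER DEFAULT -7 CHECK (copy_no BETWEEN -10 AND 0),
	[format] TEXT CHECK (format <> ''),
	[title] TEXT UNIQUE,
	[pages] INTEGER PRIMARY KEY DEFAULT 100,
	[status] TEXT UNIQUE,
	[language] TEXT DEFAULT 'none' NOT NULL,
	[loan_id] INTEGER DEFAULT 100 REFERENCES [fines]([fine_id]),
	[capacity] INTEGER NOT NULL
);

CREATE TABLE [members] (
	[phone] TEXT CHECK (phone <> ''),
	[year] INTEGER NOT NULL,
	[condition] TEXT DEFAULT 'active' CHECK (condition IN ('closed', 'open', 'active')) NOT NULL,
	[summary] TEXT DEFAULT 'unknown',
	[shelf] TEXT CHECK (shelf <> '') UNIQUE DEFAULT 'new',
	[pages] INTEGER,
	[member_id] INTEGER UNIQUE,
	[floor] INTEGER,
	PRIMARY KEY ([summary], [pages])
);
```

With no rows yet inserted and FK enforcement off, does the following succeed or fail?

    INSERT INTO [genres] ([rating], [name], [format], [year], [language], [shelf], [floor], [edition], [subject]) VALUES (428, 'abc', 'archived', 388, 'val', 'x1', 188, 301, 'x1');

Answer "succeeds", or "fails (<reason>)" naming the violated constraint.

succeeds

NOT NULL columns: capacity defaults to 1; edition is supplied; language is supplied; name is supplied; shelf is supplied; year is supplied.
CHECK constraints: 'archived' satisfies (format IN ('archived', 'done', 'closed')); 388 satisfies (year <> -1); 301 satisfies (edition <> 0); 'x1' satisfies (subject <> '').
No constraint is violated.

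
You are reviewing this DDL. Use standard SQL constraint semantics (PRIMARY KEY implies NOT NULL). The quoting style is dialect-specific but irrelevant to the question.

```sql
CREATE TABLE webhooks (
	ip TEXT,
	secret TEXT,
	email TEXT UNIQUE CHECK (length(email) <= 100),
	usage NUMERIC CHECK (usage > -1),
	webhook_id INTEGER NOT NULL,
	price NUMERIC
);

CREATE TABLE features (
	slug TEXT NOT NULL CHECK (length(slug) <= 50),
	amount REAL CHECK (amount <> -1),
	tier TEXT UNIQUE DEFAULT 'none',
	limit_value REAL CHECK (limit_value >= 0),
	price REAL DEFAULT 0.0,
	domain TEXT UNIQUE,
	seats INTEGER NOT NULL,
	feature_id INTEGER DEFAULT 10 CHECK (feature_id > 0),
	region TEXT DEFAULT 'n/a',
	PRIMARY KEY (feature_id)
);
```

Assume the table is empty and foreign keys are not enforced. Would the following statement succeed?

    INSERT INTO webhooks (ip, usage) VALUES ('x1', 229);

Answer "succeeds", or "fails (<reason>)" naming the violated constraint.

fails (NOT NULL on webhook_id)

webhook_id is omitted from the column list and has no DEFAULT, so it would receive NULL.
But webhook_id is declared NOT NULL.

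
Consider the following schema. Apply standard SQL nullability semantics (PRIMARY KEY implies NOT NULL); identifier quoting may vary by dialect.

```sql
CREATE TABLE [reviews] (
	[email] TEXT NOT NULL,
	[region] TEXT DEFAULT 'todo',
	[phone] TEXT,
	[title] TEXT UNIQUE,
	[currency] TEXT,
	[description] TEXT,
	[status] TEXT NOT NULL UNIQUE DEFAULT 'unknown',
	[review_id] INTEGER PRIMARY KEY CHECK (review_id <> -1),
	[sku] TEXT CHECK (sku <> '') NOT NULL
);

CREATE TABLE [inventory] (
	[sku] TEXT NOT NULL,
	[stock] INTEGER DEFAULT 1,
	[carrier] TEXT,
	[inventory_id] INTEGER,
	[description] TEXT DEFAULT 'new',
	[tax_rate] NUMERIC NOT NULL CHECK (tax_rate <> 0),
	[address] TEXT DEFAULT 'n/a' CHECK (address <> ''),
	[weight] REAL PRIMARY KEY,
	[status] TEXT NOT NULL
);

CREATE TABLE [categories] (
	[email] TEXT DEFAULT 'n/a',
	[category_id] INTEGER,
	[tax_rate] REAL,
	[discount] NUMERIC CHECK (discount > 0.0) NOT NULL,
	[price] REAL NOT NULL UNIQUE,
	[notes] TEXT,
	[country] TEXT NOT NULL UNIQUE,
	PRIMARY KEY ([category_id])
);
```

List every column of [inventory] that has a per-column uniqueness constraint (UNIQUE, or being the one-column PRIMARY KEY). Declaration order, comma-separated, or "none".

- sku: no UNIQUE or single-column PK constraint.
- stock: no UNIQUE or single-column PK constraint.
- carrier: no UNIQUE or single-column PK constraint.
- inventory_id: no UNIQUE or single-column PK constraint.
- description: no UNIQUE or single-column PK constraint.
- tax_rate: no UNIQUE or single-column PK constraint.
- address: no UNIQUE or single-column PK constraint.
- weight: single-column PRIMARY KEY → unique.
- status: no UNIQUE or single-column PK constraint.

weight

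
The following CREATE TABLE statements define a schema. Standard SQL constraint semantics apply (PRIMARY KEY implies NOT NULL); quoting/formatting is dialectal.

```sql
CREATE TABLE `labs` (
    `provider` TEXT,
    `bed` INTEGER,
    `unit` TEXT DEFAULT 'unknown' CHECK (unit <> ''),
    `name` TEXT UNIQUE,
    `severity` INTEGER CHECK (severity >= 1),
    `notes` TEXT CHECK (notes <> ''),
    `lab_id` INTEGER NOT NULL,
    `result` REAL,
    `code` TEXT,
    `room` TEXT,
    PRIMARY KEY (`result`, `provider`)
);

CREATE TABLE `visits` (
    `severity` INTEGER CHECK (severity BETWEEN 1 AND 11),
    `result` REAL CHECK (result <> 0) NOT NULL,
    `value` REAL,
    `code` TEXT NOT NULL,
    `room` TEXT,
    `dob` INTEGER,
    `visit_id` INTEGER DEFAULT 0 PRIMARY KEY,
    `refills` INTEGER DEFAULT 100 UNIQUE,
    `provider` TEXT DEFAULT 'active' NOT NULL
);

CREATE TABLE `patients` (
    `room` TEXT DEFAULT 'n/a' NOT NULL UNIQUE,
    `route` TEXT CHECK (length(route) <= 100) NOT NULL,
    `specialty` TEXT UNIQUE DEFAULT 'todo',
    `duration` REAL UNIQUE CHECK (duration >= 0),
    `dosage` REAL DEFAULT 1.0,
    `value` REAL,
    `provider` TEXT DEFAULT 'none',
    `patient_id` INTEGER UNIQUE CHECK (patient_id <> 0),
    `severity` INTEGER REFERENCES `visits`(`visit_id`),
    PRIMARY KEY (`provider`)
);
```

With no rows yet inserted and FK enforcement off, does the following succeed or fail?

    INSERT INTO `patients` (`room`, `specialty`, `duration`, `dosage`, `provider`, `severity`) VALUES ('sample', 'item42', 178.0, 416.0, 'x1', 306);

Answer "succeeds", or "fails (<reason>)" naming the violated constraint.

route is omitted from the column list and has no DEFAULT, so it would receive NULL.
But route is declared NOT NULL.

fails (NOT NULL on route)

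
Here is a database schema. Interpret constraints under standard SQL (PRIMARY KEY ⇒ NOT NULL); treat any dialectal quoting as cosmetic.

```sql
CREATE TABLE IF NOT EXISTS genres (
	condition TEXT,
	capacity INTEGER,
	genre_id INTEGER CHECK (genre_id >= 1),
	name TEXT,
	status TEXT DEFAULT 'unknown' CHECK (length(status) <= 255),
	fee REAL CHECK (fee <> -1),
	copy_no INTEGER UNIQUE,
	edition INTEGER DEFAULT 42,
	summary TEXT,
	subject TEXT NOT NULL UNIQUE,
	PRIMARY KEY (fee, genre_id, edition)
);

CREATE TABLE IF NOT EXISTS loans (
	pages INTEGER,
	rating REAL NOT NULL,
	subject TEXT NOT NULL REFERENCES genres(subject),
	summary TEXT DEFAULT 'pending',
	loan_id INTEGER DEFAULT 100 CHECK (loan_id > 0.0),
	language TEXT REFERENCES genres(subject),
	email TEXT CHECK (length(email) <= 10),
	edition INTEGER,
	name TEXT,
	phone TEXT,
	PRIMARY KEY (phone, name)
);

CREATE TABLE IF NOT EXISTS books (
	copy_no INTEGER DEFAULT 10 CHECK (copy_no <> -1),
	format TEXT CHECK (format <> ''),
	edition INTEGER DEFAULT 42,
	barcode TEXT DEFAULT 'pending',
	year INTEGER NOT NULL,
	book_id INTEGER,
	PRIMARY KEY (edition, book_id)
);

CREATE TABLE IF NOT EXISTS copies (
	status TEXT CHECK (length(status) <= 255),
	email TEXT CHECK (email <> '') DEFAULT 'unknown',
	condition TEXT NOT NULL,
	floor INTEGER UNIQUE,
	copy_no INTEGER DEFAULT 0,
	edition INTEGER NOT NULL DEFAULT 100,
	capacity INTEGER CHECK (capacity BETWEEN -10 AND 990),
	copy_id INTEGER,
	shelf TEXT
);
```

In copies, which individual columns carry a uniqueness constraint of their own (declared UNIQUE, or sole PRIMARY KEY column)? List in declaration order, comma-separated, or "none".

floor

- status: no UNIQUE or single-column PK constraint.
- email: no UNIQUE or single-column PK constraint.
- condition: no UNIQUE or single-column PK constraint.
- floor: declared UNIQUE → unique.
- copy_no: no UNIQUE or single-column PK constraint.
- edition: no UNIQUE or single-column PK constraint.
- capacity: no UNIQUE or single-column PK constraint.
- copy_id: no UNIQUE or single-column PK constraint.
- shelf: no UNIQUE or single-column PK constraint.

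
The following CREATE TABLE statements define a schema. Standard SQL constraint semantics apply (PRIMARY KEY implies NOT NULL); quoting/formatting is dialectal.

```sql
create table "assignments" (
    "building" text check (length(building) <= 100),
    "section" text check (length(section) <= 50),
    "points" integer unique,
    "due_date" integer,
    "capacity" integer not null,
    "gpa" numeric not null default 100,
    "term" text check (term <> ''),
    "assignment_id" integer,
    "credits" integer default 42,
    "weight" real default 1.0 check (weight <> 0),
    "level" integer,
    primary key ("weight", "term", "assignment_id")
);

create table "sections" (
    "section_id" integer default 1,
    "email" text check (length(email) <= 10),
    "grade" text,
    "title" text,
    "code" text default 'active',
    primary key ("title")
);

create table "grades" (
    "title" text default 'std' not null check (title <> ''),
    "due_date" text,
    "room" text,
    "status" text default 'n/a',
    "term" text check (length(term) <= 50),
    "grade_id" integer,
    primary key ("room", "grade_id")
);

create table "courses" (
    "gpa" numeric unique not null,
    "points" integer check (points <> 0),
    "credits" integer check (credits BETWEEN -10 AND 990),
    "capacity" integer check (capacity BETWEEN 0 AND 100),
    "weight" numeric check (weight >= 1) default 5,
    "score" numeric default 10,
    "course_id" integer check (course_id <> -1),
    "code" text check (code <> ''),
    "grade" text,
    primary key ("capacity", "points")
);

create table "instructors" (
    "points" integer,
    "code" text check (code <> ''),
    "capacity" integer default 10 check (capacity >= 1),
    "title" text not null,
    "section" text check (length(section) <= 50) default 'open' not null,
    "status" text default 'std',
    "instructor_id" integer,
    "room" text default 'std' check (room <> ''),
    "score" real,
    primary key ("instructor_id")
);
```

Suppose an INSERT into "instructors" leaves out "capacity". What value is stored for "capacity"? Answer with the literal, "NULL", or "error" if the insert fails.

10

capacity has an explicit DEFAULT 10.
When the column is omitted from an INSERT, that default is used.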